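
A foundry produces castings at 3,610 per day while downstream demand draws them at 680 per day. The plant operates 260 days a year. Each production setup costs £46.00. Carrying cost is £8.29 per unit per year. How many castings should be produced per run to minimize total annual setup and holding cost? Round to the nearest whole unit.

Annual demand D = 680 × 260 = 176,800.
Production build-up factor (1 − d/p) = 1 − 680/3,610 = 0.8116.
Q* = √(2DS / (H(1 − d/p))) = √(2 × 176,800 × 46 / (8.29 × 0.8116)).
= √(16,265,600 / 6.7284) ≈ 1554.811.

Q* ≈ 1,555 castings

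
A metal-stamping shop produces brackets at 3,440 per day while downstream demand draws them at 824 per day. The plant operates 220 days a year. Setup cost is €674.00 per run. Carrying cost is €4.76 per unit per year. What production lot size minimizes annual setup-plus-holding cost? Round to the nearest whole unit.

Q* ≈ 8,216 brackets

Annual demand D = 824 × 220 = 181,280.
Production build-up factor (1 − d/p) = 1 − 824/3,440 = 0.7605.
Q* = √(2DS / (H(1 − d/p))) = √(2 × 181,280 × 674 / (4.76 × 0.7605)).
= √(244,365,440 / 3.6198) ≈ 8216.309.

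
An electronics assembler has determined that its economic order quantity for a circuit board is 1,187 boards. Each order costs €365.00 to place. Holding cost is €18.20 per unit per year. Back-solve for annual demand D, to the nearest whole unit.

D ≈ 35,128 boards per year

The basic EOQ model gives Q* = √(2DS/H); rearrange for the unknown.
From Q* = √(2DS/H): D = Q*²H / (2S) = 1,187² × 18.2 / (2 × 365) = 35127.720.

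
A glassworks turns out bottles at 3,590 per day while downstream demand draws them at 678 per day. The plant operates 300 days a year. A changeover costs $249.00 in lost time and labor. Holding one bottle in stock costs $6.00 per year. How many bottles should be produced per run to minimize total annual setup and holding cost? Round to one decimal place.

Q* ≈ 4,562.1 bottles

Annual demand D = 678 × 300 = 203,400.
Production build-up factor (1 − d/p) = 1 − 678/3,590 = 0.8111.
Q* = √(2DS / (H(1 − d/p))) = √(2 × 203,400 × 249 / (6 × 0.8111)).
= √(101,293,200 / 4.8669) ≈ 4562.113.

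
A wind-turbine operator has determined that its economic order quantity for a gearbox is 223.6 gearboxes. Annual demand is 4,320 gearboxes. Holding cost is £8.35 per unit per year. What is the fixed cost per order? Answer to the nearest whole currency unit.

S ≈ £48

The basic EOQ model gives Q* = √(2DS/H); rearrange for the unknown.
From Q* = √(2DS/H): S = Q*²H / (2D) = 223.6² × 8.35 / (2 × 4,320) = 48.3188.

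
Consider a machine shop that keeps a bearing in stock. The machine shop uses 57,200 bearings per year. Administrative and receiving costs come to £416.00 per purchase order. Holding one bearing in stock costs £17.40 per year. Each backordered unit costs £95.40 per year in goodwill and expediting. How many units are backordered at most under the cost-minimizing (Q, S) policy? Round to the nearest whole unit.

S* ≈ 277 bearings

With planned backorders, Q* = √(2DS/H) · √((H+B)/B).
√(2DS/H) = √(2 × 57,200 × 416 / 17.4) = 1653.808.
√((H+B)/B) = √((17.4+95.4)/95.4) = 1.0874.
Q* ≈ 1798.314.
S* = Q* · H/(H+B) = 1798.314 × 17.4/112.8 ≈ 277.399.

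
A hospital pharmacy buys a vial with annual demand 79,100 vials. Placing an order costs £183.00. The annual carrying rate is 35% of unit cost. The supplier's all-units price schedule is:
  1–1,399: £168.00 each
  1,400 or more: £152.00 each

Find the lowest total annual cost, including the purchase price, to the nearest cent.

TC* ≈ £12,070,779.50

Holding cost per unit per year at price C is H = 0.35·C.
For each price level, check whether its EOQ is feasible; otherwise the best quantity at that price is the breakpoint.
EOQ at £168.00 = 701.7 (feasible in tier 1): TC = 79,100×£168.00 + (79,100/701.7)×183 + (701.7/2)×0.35×£168.00 = £13,330,058.88.
EOQ at £152.00 = 737.7 < 1400, so use break Q=1400: TC = 79,100×£152.00 + (79,100/1400.0)×183 + (1400.0/2)×0.35×£152.00 = £12,070,779.50.
Lowest total cost among the candidates is at Q = 1400.0.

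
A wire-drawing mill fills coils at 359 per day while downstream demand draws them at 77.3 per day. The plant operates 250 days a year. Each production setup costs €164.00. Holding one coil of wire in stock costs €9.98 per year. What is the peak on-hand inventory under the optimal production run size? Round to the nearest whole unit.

I_max ≈ 706 coils

Annual demand D = 77.3 × 250 = 19,325.
Production build-up factor (1 − d/p) = 1 − 77.3/359 = 0.7847.
Q* = √(2DS / (H(1 − d/p))) = √(2 × 19,325 × 164 / (9.98 × 0.7847)).
= √(6,338,600 / 7.8311) ≈ 899.674.
Maximum inventory = Q*(1 − d/p) = 899.674 × 0.7847 ≈ 705.956.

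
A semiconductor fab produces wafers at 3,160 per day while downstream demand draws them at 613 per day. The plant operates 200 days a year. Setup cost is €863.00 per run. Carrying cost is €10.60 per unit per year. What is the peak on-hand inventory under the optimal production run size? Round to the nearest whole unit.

Annual demand D = 613 × 200 = 122,600.
Production build-up factor (1 − d/p) = 1 − 613/3,160 = 0.8060.
Q* = √(2DS / (H(1 − d/p))) = √(2 × 122,600 × 863 / (10.6 × 0.8060)).
= √(211,607,600 / 8.5437) ≈ 4976.703.
Maximum inventory = Q*(1 − d/p) = 4976.703 × 0.8060 ≈ 4011.286.

I_max ≈ 4,011 wafers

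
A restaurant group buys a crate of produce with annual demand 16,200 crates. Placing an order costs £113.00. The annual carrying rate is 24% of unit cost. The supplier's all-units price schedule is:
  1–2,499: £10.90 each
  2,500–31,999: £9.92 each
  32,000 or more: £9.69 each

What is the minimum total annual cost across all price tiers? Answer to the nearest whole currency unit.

Holding cost per unit per year at price C is H = 0.24·C.
Candidates are each tier's EOQ (if it falls in that tier) and each price-break quantity.
EOQ at £10.90 = 1183.0 (feasible in tier 1): TC = 16,200×£10.90 + (16,200/1183.0)×113 + (1183.0/2)×0.24×£10.90 = £179,674.79.
EOQ at £9.92 = 1240.1 < 2500, so use break Q=2500: TC = 16,200×£9.92 + (16,200/2500.0)×113 + (2500.0/2)×0.24×£9.92 = £164,412.24.
EOQ at £9.69 = 1254.7 < 32000, so use break Q=32000: TC = 16,200×£9.69 + (16,200/32000.0)×113 + (32000.0/2)×0.24×£9.69 = £194,244.81.
Lowest total cost among the candidates is at Q = 2500.0.

TC* ≈ £164,412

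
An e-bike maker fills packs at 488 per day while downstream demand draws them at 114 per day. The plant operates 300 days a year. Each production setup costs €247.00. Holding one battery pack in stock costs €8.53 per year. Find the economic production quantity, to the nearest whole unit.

Annual demand D = 114 × 300 = 34,200.
Production build-up factor (1 − d/p) = 1 − 114/488 = 0.7664.
Q* = √(2DS / (H(1 − d/p))) = √(2 × 34,200 × 247 / (8.53 × 0.7664)).
= √(16,894,800 / 6.5373) ≈ 1607.593.

Q* ≈ 1,608 packs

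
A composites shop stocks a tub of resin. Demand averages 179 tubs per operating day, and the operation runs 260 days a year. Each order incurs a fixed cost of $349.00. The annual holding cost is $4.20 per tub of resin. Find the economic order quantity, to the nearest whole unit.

Q* ≈ 2,781 tubs

Annual demand D = 179 × 260 = 46,540.
EOQ = √(2DS / H) = √(2 × 46,540 × 349 / 4.2).
= √(32,484,920 / 4.2) = √7,734,504.7619 ≈ 2781.098.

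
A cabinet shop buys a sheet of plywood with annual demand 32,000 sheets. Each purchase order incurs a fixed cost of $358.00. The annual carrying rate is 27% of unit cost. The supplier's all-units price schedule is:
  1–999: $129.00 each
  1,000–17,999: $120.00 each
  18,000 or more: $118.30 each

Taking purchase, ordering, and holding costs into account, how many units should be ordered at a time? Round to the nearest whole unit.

Holding cost per unit per year at price C is H = 0.27·C.
Candidates are each tier's EOQ (if it falls in that tier) and each price-break quantity.
EOQ at $129.00 = 811.1 (feasible in tier 1): TC = 32,000×$129.00 + (32,000/811.1)×358 + (811.1/2)×0.27×$129.00 = $4,156,249.34.
EOQ at $120.00 = 840.9 < 1000, so use break Q=1000: TC = 32,000×$120.00 + (32,000/1000.0)×358 + (1000.0/2)×0.27×$120.00 = $3,867,656.00.
EOQ at $118.30 = 846.9 < 18000, so use break Q=18000: TC = 32,000×$118.30 + (32,000/18000.0)×358 + (18000.0/2)×0.27×$118.30 = $4,073,705.44.
Lowest total cost is $3,867,656.00 at Q = 1000.0.

Q* ≈ 1,000 sheets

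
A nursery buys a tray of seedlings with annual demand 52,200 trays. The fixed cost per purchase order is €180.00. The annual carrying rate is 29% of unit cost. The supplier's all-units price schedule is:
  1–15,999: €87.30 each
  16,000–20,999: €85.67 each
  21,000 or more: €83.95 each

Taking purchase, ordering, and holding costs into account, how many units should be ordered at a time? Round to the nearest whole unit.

Holding cost per unit per year at price C is H = 0.29·C.
Candidates are each tier's EOQ (if it falls in that tier) and each price-break quantity.
EOQ at €87.30 = 861.5 (feasible in tier 1): TC = 52,200×€87.30 + (52,200/861.5)×180 + (861.5/2)×0.29×€87.30 = €4,578,871.86.
EOQ at €85.67 = 869.7 < 16000, so use break Q=16000: TC = 52,200×€85.67 + (52,200/16000.0)×180 + (16000.0/2)×0.29×€85.67 = €4,671,315.65.
EOQ at €83.95 = 878.6 < 21000, so use break Q=21000: TC = 52,200×€83.95 + (52,200/21000.0)×180 + (21000.0/2)×0.29×€83.95 = €4,638,265.18.
Lowest total cost is €4,578,871.86 at Q = 861.5.

Q* ≈ 862 trays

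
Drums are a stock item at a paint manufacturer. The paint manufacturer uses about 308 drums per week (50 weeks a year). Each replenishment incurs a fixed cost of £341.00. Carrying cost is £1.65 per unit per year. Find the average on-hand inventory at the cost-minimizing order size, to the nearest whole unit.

Average inventory ≈ 1,261 drums

Annual demand D = 308 × 50 = 15,400.
Q* = √(2DS/H) = √(2 × 15,400 × 341 / 1.65) ≈ 2522.96.
Average inventory = Q*/2 ≈ 2522.96 / 2 = 1261.481.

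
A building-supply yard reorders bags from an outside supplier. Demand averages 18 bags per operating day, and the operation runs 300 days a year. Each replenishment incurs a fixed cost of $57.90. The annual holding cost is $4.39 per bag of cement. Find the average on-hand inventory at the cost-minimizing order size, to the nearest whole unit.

Average inventory ≈ 189 bags

Annual demand D = 18 × 300 = 5,400.
EOQ = √(2DS/H) = √(2 × 5,400 × 57.9 / 4.39) ≈ 377.41.
Average inventory = Q*/2 ≈ 377.41 / 2 = 188.707.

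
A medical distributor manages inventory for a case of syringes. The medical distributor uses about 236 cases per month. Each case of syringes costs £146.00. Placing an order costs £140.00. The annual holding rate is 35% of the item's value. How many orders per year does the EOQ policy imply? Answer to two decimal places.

Annual demand D = 236 × 12 = 2,832.
Holding cost H = 0.35 × £146.00 = £51.1000 per unit per year.
Q* = √(2DS/H) = √(2 × 2,832 × 140 / 51.1) ≈ 124.57.
Orders per year = D / Q* = 2,832 / 124.57 ≈ 22.734.

N ≈ 22.73 orders per year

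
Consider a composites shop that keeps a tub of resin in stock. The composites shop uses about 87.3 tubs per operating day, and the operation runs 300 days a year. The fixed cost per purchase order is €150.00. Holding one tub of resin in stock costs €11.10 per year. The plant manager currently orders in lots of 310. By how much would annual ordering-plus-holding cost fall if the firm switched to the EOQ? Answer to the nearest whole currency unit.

Extra cost ≈ €5,054 per year

Annual demand D = 87.3 × 300 = 26,190.
EOQ = √(2DS/H) = √(2 × 26,190 × 150 / 11.1) ≈ 841.33.
Cost at Q* = (D/Q*)S + (Q*/2)H = √(2DSH) ≈ €9,338.77.
Cost at Q = 310: (26,190/310)×150 + (310/2)×11.1 = €12,672.58 + €1,720.50 = €14,393.08.
Excess = €14,393.08 − €9,338.77 = €5,054.31.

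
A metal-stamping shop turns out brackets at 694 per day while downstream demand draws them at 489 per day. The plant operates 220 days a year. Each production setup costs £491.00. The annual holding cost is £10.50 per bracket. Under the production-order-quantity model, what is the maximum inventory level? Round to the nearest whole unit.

Annual demand D = 489 × 220 = 107,580.
Production build-up factor (1 − d/p) = 1 − 489/694 = 0.2954.
Q* = √(2DS / (H(1 − d/p))) = √(2 × 107,580 × 491 / (10.5 × 0.2954)).
= √(105,643,560 / 3.1016) ≈ 5836.193.
Maximum inventory = Q*(1 − d/p) = 5836.193 × 0.2954 ≈ 1723.948.

I_max ≈ 1,724 brackets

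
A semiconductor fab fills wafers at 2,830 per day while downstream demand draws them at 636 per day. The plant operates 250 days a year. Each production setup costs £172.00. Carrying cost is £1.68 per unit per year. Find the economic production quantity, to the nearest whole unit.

Annual demand D = 636 × 250 = 159,000.
Production build-up factor (1 − d/p) = 1 − 636/2,830 = 0.7753.
Q* = √(2DS / (H(1 − d/p))) = √(2 × 159,000 × 172 / (1.68 × 0.7753)).
= √(54,696,000 / 1.3024) ≈ 6480.344.

Q* ≈ 6,480 wafers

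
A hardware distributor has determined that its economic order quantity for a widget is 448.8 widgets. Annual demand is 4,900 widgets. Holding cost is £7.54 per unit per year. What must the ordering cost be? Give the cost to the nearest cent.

S ≈ £154.97

The basic EOQ model gives Q* = √(2DS/H); rearrange for the unknown.
From Q* = √(2DS/H): S = Q*²H / (2D) = 448.8² × 7.54 / (2 × 4,900) = 154.9712.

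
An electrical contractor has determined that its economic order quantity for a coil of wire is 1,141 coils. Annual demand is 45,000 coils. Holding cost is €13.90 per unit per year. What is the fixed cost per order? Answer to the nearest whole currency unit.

S ≈ €201

Squaring Q* = √(2DS/H) gives Q*² = 2DS/H.
From Q* = √(2DS/H): S = Q*²H / (2D) = 1,141² × 13.9 / (2 × 45,000) = 201.0683.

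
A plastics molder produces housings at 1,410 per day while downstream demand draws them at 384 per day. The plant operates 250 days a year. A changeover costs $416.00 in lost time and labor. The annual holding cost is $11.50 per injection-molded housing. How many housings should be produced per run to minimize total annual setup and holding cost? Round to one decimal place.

Annual demand D = 384 × 250 = 96,000.
Production build-up factor (1 − d/p) = 1 − 384/1,410 = 0.7277.
Q* = √(2DS / (H(1 − d/p))) = √(2 × 96,000 × 416 / (11.5 × 0.7277)).
= √(79,872,000 / 8.3681) ≈ 3089.472.

Q* ≈ 3,089.5 housings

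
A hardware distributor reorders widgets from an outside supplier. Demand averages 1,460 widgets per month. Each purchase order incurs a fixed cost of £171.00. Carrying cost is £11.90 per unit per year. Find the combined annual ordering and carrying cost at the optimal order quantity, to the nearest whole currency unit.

TC* ≈ £8,444

Annual demand D = 1,460 × 12 = 17,520.
The optimal lot size = √(2DS/H) = √(2 × 17,520 × 171 / 11.9) ≈ 709.59.
At the optimum the two cost components are equal, so total cost = 2·(Q*/2)H = Q*·H.
Minimum total = √(2DSH) = √(2 × 17,520 × 171 × 11.9) ≈ 8444.104.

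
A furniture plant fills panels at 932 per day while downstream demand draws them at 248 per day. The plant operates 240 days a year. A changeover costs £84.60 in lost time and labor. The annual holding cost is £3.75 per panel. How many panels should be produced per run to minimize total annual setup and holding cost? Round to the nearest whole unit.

Q* ≈ 1,913 panels

Annual demand D = 248 × 240 = 59,520.
Production build-up factor (1 − d/p) = 1 − 248/932 = 0.7339.
Q* = √(2DS / (H(1 − d/p))) = √(2 × 59,520 × 84.6 / (3.75 × 0.7339)).
= √(10,070,784 / 2.7521) ≈ 1912.916.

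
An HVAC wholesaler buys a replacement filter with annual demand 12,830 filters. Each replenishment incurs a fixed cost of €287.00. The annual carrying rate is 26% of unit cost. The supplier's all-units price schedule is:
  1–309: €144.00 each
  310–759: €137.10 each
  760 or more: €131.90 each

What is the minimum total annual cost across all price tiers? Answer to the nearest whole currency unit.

TC* ≈ €1,710,154

Holding cost per unit per year at price C is H = 0.26·C.
For each price level, check whether its EOQ is feasible; otherwise the best quantity at that price is the breakpoint.
Tier 1 (€144.00): EOQ = 443.5 exceeds tier's upper bound 309, so this tier is dominated.
EOQ at €137.10 = 454.5 (feasible in tier 2): TC = 12,830×€137.10 + (12,830/454.5)×287 + (454.5/2)×0.26×€137.10 = €1,775,195.23.
EOQ at €131.90 = 463.4 < 760, so use break Q=760: TC = 12,830×€131.90 + (12,830/760.0)×287 + (760.0/2)×0.26×€131.90 = €1,710,153.73.
Lowest total cost among the candidates is at Q = 760.0.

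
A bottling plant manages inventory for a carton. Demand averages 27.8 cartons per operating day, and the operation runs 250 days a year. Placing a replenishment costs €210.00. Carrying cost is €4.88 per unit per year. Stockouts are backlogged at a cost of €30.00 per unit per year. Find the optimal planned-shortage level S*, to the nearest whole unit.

S* ≈ 117 cartons

Annual demand D = 27.8 × 250 = 6,950.
With planned backorders, Q* = √(2DS/H) · √((H+B)/B).
√(2DS/H) = √(2 × 6,950 × 210 / 4.88) = 773.405.
√((H+B)/B) = √((4.88+30)/30) = 1.0783.
Q* ≈ 833.940.
S* = Q* · H/(H+B) = 833.940 × 4.88/34.88 ≈ 116.675.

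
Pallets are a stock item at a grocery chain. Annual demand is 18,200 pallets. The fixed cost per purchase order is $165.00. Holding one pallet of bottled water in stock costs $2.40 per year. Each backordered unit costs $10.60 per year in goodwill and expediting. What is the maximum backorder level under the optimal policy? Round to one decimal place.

S* ≈ 323.4 pallets

With planned backorders, Q* = √(2DS/H) · √((H+B)/B).
√(2DS/H) = √(2 × 18,200 × 165 / 2.4) = 1581.929.
√((H+B)/B) = √((2.4+10.6)/10.6) = 1.1074.
Q* ≈ 1751.886.
S* = Q* · H/(H+B) = 1751.886 × 2.4/13 ≈ 323.425.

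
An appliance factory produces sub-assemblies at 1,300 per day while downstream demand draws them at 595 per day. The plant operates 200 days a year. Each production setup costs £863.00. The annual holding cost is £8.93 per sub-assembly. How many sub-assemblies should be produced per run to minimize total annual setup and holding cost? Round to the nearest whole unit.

Annual demand D = 595 × 200 = 119,000.
Production build-up factor (1 − d/p) = 1 − 595/1,300 = 0.5423.
Q* = √(2DS / (H(1 − d/p))) = √(2 × 119,000 × 863 / (8.93 × 0.5423)).
= √(205,394,000 / 4.8428) ≈ 6512.463.

Q* ≈ 6,512 sub-assemblies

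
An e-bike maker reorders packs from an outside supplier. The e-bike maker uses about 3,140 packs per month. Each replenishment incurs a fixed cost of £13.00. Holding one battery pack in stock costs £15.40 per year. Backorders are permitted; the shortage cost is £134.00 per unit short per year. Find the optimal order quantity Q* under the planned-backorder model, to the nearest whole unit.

Q* ≈ 266 packs

Annual demand D = 3,140 × 12 = 37,680.
With planned backorders, Q* = √(2DS/H) · √((H+B)/B).
√(2DS/H) = √(2 × 37,680 × 13 / 15.4) = 252.221.
√((H+B)/B) = √((15.4+134)/134) = 1.0559.
Q* ≈ 266.321.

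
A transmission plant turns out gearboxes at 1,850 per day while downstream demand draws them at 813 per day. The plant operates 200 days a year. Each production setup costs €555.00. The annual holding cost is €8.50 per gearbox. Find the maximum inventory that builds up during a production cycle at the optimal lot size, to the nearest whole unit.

I_max ≈ 3,450 gearboxes

Annual demand D = 813 × 200 = 162,600.
Production build-up factor (1 − d/p) = 1 − 813/1,850 = 0.5605.
Q* = √(2DS / (H(1 − d/p))) = √(2 × 162,600 × 555 / (8.5 × 0.5605)).
= √(180,486,000 / 4.7646) ≈ 6154.727.
Maximum inventory = Q*(1 − d/p) = 6154.727 × 0.5605 ≈ 3449.974.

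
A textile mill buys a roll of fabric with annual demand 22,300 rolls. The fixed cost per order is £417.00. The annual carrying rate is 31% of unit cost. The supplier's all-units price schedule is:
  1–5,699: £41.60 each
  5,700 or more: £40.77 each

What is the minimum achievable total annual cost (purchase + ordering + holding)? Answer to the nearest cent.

Holding cost per unit per year at price C is H = 0.31·C.
Candidates are each tier's EOQ (if it falls in that tier) and each price-break quantity.
EOQ at £41.60 = 1200.9 (feasible in tier 1): TC = 22,300×£41.60 + (22,300/1200.9)×417 + (1200.9/2)×0.31×£41.60 = £943,166.85.
EOQ at £40.77 = 1213.1 < 5700, so use break Q=5700: TC = 22,300×£40.77 + (22,300/5700.0)×417 + (5700.0/2)×0.31×£40.77 = £946,822.72.
Lowest total cost among the candidates is at Q = 1200.9.

TC* ≈ £943,166.85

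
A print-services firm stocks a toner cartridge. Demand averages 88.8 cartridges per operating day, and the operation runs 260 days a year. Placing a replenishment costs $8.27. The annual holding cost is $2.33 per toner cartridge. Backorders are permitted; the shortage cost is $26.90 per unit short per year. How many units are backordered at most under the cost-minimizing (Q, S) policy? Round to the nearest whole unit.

Annual demand D = 88.8 × 260 = 23,088.
With planned backorders, Q* = √(2DS/H) · √((H+B)/B).
√(2DS/H) = √(2 × 23,088 × 8.27 / 2.33) = 404.840.
√((H+B)/B) = √((2.33+26.9)/26.9) = 1.0424.
Q* ≈ 422.009.
S* = Q* · H/(H+B) = 422.009 × 2.33/29.23 ≈ 33.639.

S* ≈ 34 cartridges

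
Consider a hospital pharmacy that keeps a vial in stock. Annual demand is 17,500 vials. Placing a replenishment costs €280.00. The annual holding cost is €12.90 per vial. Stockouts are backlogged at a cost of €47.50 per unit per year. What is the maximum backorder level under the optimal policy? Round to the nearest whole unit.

S* ≈ 210 vials

With planned backorders, Q* = √(2DS/H) · √((H+B)/B).
√(2DS/H) = √(2 × 17,500 × 280 / 12.9) = 871.602.
√((H+B)/B) = √((12.9+47.5)/47.5) = 1.1276.
Q* ≈ 982.856.
S* = Q* · H/(H+B) = 982.856 × 12.9/60.4 ≈ 209.915.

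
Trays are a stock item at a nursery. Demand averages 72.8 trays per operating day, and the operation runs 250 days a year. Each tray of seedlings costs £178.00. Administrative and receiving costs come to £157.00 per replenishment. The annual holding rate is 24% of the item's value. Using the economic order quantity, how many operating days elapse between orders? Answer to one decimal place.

T ≈ 5.0 days

Annual demand D = 72.8 × 250 = 18,200.
Holding cost H = 0.24 × £178.00 = £42.7200 per unit per year.
The optimal lot size = √(2DS/H) = √(2 × 18,200 × 157 / 42.72) ≈ 365.75.
Cycle time = Q*/D × 250 = 365.75 / 18,200 × 250 ≈ 5.024 days.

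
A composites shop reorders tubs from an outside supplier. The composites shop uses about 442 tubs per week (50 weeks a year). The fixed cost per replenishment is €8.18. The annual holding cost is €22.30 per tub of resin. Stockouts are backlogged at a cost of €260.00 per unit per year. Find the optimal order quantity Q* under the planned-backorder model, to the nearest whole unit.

Q* ≈ 133 tubs

Annual demand D = 442 × 50 = 22,100.
With planned backorders, Q* = √(2DS/H) · √((H+B)/B).
√(2DS/H) = √(2 × 22,100 × 8.18 / 22.3) = 127.331.
√((H+B)/B) = √((22.3+260)/260) = 1.0420.
Q* ≈ 132.680.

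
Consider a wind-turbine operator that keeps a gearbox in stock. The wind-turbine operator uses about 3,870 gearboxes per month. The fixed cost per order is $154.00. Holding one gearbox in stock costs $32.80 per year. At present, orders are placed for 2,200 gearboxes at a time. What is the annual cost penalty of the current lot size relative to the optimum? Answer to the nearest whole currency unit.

Annual demand D = 3,870 × 12 = 46,440.
EOQ = √(2DS/H) = √(2 × 46,440 × 154 / 32.8) ≈ 660.37.
Cost at Q* = (D/Q*)S + (Q*/2)H = √(2DSH) ≈ $21,660.00.
Cost at Q = 2,200: (46,440/2,200)×154 + (2,200/2)×32.8 = $3,250.80 + $36,080.00 = $39,330.80.
Excess = $39,330.80 − $21,660.00 = $17,670.80.

Extra cost ≈ $17,671 per year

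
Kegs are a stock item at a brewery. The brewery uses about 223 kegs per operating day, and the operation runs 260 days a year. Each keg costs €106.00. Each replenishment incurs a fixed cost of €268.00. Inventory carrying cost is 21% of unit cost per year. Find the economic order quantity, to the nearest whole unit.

Annual demand D = 223 × 260 = 57,980.
Holding cost H = 0.21 × €106.00 = €22.2600 per unit per year.
EOQ = √(2DS / H) = √(2 × 57,980 × 268 / 22.26).
= √(31,077,280 / 22.26) = √1,396,104.2228 ≈ 1181.569.

Q* ≈ 1,182 kegs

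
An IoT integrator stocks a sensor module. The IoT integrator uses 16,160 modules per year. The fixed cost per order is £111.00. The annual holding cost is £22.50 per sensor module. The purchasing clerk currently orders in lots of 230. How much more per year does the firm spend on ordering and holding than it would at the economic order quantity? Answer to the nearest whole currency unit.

EOQ = √(2DS/H) = √(2 × 16,160 × 111 / 22.5) ≈ 399.31.
Cost at Q* = (D/Q*)S + (Q*/2)H = √(2DSH) ≈ £8,984.39.
Cost at Q = 230: (16,160/230)×111 + (230/2)×22.5 = £7,798.96 + £2,587.50 = £10,386.46.
Excess = £10,386.46 − £8,984.39 = £1,402.07.

Extra cost ≈ £1,402 per year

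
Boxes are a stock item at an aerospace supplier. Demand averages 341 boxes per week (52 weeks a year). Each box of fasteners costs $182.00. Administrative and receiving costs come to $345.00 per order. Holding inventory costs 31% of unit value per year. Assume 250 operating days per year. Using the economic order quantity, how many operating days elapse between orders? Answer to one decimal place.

T ≈ 6.6 days

Annual demand D = 341 × 52 = 17,732.
Holding cost H = 0.31 × $182.00 = $56.4200 per unit per year.
Q* = √(2DS/H) = √(2 × 17,732 × 345 / 56.42) ≈ 465.68.
Cycle time = Q*/D × 250 = 465.68 / 17,732 × 250 ≈ 6.566 days.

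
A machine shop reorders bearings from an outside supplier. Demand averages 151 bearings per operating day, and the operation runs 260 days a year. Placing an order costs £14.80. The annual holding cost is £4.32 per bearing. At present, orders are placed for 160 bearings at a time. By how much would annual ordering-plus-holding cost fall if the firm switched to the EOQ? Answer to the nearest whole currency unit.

Extra cost ≈ £1,737 per year

Annual demand D = 151 × 260 = 39,260.
EOQ = √(2DS/H) = √(2 × 39,260 × 14.8 / 4.32) ≈ 518.66.
Cost at Q* = (D/Q*)S + (Q*/2)H = √(2DSH) ≈ £2,240.59.
Cost at Q = 160: (39,260/160)×14.8 + (160/2)×4.32 = £3,631.55 + £345.60 = £3,977.15.
Excess = £3,977.15 − £2,240.59 = £1,736.56.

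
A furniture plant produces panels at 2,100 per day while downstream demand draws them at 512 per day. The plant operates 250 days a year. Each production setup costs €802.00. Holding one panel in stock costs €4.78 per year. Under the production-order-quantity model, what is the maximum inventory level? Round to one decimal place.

Annual demand D = 512 × 250 = 128,000.
Production build-up factor (1 − d/p) = 1 − 512/2,100 = 0.7562.
Q* = √(2DS / (H(1 − d/p))) = √(2 × 128,000 × 802 / (4.78 × 0.7562)).
= √(205,312,000 / 3.6146) ≈ 7536.637.
Maximum inventory = Q*(1 − d/p) = 7536.637 × 0.7562 ≈ 5699.133.

I_max ≈ 5,699.1 panels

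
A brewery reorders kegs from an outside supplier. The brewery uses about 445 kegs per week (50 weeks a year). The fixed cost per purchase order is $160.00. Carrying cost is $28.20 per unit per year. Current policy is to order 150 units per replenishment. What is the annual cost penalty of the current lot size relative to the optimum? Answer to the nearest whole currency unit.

Extra cost ≈ $11,679 per year

Annual demand D = 445 × 50 = 22,250.
EOQ = √(2DS/H) = √(2 × 22,250 × 160 / 28.2) ≈ 502.48.
Cost at Q* = (D/Q*)S + (Q*/2)H = √(2DSH) ≈ $14,169.83.
Cost at Q = 150: (22,250/150)×160 + (150/2)×28.2 = $23,733.33 + $2,115.00 = $25,848.33.
Excess = $25,848.33 − $14,169.83 = $11,678.51.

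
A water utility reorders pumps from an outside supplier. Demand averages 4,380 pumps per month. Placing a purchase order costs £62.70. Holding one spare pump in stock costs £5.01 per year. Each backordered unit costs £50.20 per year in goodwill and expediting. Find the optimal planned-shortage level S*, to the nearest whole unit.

S* ≈ 109 pumps

Annual demand D = 4,380 × 12 = 52,560.
With planned backorders, Q* = √(2DS/H) · √((H+B)/B).
√(2DS/H) = √(2 × 52,560 × 62.7 / 5.01) = 1146.985.
√((H+B)/B) = √((5.01+50.2)/50.2) = 1.0487.
Q* ≈ 1202.859.
S* = Q* · H/(H+B) = 1202.859 × 5.01/55.21 ≈ 109.153.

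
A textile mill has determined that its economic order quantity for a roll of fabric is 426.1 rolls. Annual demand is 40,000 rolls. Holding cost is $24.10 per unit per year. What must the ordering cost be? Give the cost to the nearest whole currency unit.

Invert the EOQ relation Q*² = 2DS/H.
From Q* = √(2DS/H): S = Q*²H / (2D) = 426.1² × 24.1 / (2 × 40,000) = 54.6953.

S ≈ $55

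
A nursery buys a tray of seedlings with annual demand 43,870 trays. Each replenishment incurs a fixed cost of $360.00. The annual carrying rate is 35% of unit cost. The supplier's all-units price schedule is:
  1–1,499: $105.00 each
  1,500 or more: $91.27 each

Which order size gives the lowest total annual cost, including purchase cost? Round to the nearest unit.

Q* ≈ 1,500 trays

Holding cost per unit per year at price C is H = 0.35·C.
Evaluate total cost at each tier's feasible EOQ or, if the EOQ is below the tier, at the tier's minimum quantity.
EOQ at $105.00 = 927.1 (feasible in tier 1): TC = 43,870×$105.00 + (43,870/927.1)×360 + (927.1/2)×0.35×$105.00 = $4,640,420.52.
EOQ at $91.27 = 994.4 < 1500, so use break Q=1500: TC = 43,870×$91.27 + (43,870/1500.0)×360 + (1500.0/2)×0.35×$91.27 = $4,038,502.07.
Lowest total cost is $4,038,502.07 at Q = 1500.0.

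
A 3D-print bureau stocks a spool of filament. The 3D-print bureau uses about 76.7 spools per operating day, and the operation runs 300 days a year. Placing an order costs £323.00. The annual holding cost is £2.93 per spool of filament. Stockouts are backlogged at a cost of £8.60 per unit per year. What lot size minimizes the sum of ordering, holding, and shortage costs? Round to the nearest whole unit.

Q* ≈ 2,608 spools

Annual demand D = 76.7 × 300 = 23,010.
With planned backorders, Q* = √(2DS/H) · √((H+B)/B).
√(2DS/H) = √(2 × 23,010 × 323 / 2.93) = 2252.375.
√((H+B)/B) = √((2.93+8.6)/8.6) = 1.1579.
Q* ≈ 2607.992.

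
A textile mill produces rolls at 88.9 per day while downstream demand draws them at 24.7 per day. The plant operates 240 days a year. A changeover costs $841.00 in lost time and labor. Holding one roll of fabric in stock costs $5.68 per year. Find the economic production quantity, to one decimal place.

Q* ≈ 1,559.1 rolls

Annual demand D = 24.7 × 240 = 5,928.
Production build-up factor (1 − d/p) = 1 − 24.7/88.9 = 0.7222.
Q* = √(2DS / (H(1 − d/p))) = √(2 × 5,928 × 841 / (5.68 × 0.7222)).
= √(9,970,896 / 4.1019) ≈ 1559.108.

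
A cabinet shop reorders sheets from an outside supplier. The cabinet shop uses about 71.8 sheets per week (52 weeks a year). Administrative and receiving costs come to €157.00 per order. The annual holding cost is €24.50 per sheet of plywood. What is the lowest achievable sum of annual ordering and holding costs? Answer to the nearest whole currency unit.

TC* ≈ €5,359

Annual demand D = 71.8 × 52 = 3,733.6.
Q* = √(2DS/H) = √(2 × 3,733.6 × 157 / 24.5) ≈ 218.75.
At Q*, ordering cost (D/Q*)S equals holding cost (Q*/2)H, each = √(DSH/2).
Minimum total = √(2DSH) = √(2 × 3,733.6 × 157 × 24.5) ≈ 5359.346.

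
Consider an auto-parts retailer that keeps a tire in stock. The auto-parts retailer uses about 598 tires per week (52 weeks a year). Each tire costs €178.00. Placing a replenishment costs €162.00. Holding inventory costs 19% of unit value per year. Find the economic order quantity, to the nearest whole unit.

Annual demand D = 598 × 52 = 31,096.
Holding cost H = 0.19 × €178.00 = €33.8200 per unit per year.
EOQ = √(2DS / H) = √(2 × 31,096 × 162 / 33.82).
= √(10,075,104 / 33.82) = √297,903.7256 ≈ 545.806.

Q* ≈ 546 tires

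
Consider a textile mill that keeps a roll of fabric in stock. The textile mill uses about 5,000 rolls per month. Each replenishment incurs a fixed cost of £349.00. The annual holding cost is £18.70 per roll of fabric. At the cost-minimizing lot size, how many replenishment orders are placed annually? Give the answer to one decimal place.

Annual demand D = 5,000 × 12 = 60,000.
Q* = √(2DS/H) = √(2 × 60,000 × 349 / 18.7) ≈ 1496.52.
Orders per year = D / Q* = 60,000 / 1496.52 ≈ 40.093.

N ≈ 40.1 orders per year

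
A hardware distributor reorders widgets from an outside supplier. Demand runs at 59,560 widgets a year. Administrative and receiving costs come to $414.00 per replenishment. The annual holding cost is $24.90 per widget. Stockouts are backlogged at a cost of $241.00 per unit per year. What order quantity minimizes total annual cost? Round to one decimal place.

With planned backorders, Q* = √(2DS/H) · √((H+B)/B).
√(2DS/H) = √(2 × 59,560 × 414 / 24.9) = 1407.320.
√((H+B)/B) = √((24.9+241)/241) = 1.0504.
Q* ≈ 1478.235.

Q* ≈ 1,478.2 widgets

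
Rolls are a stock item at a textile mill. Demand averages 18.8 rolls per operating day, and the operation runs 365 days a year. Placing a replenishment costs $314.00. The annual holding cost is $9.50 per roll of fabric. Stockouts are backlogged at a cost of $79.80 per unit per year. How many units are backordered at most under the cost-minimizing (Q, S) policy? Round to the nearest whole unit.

S* ≈ 76 rolls

Annual demand D = 18.8 × 365 = 6,862.
With planned backorders, Q* = √(2DS/H) · √((H+B)/B).
√(2DS/H) = √(2 × 6,862 × 314 / 9.5) = 673.509.
√((H+B)/B) = √((9.5+79.8)/79.8) = 1.0579.
Q* ≈ 712.472.
S* = Q* · H/(H+B) = 712.472 × 9.5/89.3 ≈ 75.795.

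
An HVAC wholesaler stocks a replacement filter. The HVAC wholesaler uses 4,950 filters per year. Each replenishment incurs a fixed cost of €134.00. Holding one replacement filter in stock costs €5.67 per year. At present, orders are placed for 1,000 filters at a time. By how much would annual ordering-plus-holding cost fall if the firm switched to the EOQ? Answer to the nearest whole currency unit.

EOQ = √(2DS/H) = √(2 × 4,950 × 134 / 5.67) ≈ 483.70.
Cost at Q* = (D/Q*)S + (Q*/2)H = √(2DSH) ≈ €2,742.59.
Cost at Q = 1,000: (4,950/1,000)×134 + (1,000/2)×5.67 = €663.30 + €2,835.00 = €3,498.30.
Excess = €3,498.30 − €2,742.59 = €755.71.

Extra cost ≈ €756 per year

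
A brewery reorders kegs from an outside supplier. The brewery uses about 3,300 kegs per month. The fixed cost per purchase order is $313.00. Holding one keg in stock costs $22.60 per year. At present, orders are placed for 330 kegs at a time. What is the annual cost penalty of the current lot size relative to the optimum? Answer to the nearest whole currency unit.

Extra cost ≈ $17,620 per year

Annual demand D = 3,300 × 12 = 39,600.
EOQ = √(2DS/H) = √(2 × 39,600 × 313 / 22.6) ≈ 1047.32.
Cost at Q* = (D/Q*)S + (Q*/2)H = √(2DSH) ≈ $23,669.49.
Cost at Q = 330: (39,600/330)×313 + (330/2)×22.6 = $37,560.00 + $3,729.00 = $41,289.00.
Excess = $41,289.00 − $23,669.49 = $17,619.51.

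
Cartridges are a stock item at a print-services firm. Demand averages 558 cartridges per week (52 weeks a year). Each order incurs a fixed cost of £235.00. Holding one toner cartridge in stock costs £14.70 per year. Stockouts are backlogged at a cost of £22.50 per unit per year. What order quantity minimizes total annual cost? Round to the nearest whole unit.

Q* ≈ 1,238 cartridges

Annual demand D = 558 × 52 = 29,016.
With planned backorders, Q* = √(2DS/H) · √((H+B)/B).
√(2DS/H) = √(2 × 29,016 × 235 / 14.7) = 963.183.
√((H+B)/B) = √((14.7+22.5)/22.5) = 1.2858.
Q* ≈ 1238.481.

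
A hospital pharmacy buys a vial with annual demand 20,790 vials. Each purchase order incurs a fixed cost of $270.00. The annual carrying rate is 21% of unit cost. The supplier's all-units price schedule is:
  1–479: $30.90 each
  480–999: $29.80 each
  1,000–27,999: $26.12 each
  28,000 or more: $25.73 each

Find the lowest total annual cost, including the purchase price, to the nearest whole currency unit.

TC* ≈ $550,882

Holding cost per unit per year at price C is H = 0.21·C.
Candidates are each tier's EOQ (if it falls in that tier) and each price-break quantity.
Tier 1 ($30.90): EOQ = 1315.3 exceeds tier's upper bound 479, so this tier is dominated.
Tier 2 ($29.80): EOQ = 1339.4 exceeds tier's upper bound 999, so this tier is dominated.
EOQ at $26.12 = 1430.6 (feasible in tier 3): TC = 20,790×$26.12 + (20,790/1430.6)×270 + (1430.6/2)×0.21×$26.12 = $550,882.10.
EOQ at $25.73 = 1441.4 < 28000, so use break Q=28000: TC = 20,790×$25.73 + (20,790/28000.0)×270 + (28000.0/2)×0.21×$25.73 = $610,773.37.
Lowest total cost among the candidates is at Q = 1430.6.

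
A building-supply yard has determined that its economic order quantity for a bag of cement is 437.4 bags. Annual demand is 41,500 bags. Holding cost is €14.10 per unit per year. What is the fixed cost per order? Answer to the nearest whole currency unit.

S ≈ €33

The basic EOQ model gives Q* = √(2DS/H); rearrange for the unknown.
From Q* = √(2DS/H): S = Q*²H / (2D) = 437.4² × 14.1 / (2 × 41,500) = 32.5011.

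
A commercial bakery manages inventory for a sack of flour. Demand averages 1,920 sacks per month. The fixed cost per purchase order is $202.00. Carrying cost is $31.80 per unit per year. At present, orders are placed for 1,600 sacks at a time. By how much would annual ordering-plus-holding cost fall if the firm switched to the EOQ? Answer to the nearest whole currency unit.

Extra cost ≈ $11,144 per year

Annual demand D = 1,920 × 12 = 23,040.
EOQ = √(2DS/H) = √(2 × 23,040 × 202 / 31.8) ≈ 541.03.
Cost at Q* = (D/Q*)S + (Q*/2)H = √(2DSH) ≈ $17,204.64.
Cost at Q = 1,600: (23,040/1,600)×202 + (1,600/2)×31.8 = $2,908.80 + $25,440.00 = $28,348.80.
Excess = $28,348.80 − $17,204.64 = $11,144.16.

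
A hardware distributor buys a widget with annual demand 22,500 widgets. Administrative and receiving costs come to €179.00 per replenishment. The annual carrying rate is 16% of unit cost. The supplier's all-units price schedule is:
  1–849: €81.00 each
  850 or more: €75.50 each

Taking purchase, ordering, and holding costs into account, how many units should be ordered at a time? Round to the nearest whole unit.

Holding cost per unit per year at price C is H = 0.16·C.
Evaluate total cost at each tier's feasible EOQ or, if the EOQ is below the tier, at the tier's minimum quantity.
EOQ at €81.00 = 788.4 (feasible in tier 1): TC = 22,500×€81.00 + (22,500/788.4)×179 + (788.4/2)×0.16×€81.00 = €1,832,717.28.
EOQ at €75.50 = 816.6 < 850, so use break Q=850: TC = 22,500×€75.50 + (22,500/850.0)×179 + (850.0/2)×0.16×€75.50 = €1,708,622.24.
Lowest total cost is €1,708,622.24 at Q = 850.0.

Q* ≈ 850 widgets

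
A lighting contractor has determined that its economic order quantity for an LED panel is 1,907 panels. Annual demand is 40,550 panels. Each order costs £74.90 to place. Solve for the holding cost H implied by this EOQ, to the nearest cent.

H ≈ £1.67

Invert the EOQ relation Q*² = 2DS/H.
From Q* = √(2DS/H): H = 2DS / Q*² = 2 × 40,550 × 74.9 / 1,907² = 1.6703.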